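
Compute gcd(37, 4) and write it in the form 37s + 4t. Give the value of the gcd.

1

Euclidean algorithm:
37 = 9·4 + 1
4 = 4·1 + 0
gcd(37, 4) = 1.
Express as a combination:
1 = 37 − 9·4
So 1 = (1)·37 + (-9)·4.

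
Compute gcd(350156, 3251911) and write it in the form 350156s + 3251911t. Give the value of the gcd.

1

Repeated division:
3251911 = 9×350156 + 100507
350156 = 3×100507 + 48635
100507 = 2×48635 + 3237
48635 = 15×3237 + 80
3237 = 40×80 + 37
80 = 2×37 + 6
37 = 6×6 + 1
6 = 6×1 + 0
gcd(350156, 3251911) = 1.
Back-substituting:
1 = 37 − 6·6
1 = −6·80 + 13·37
1 = 13·3237 − 526·80
1 = −526·48635 + 7903·3237
1 = 7903·100507 − 16332·48635
1 = −16332·350156 + 56899·100507
1 = 56899·3251911 − 528423·350156
So 1 = (56899)·3251911 + (-528423)·350156.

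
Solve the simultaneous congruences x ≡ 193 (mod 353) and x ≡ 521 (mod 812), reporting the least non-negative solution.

Write x = 193 + 353·k. Then 353·k ≡ 521 − 193 ≡ 328 (mod 812).
Need 353⁻¹ mod 812. Extended Euclid on (812, 353):
812 = 2·353 + 106
353 = 3·106 + 35
106 = 3·35 + 1
35 = 35·1 + 0
Back-substitute:
1 = 106 − 3·35
1 = −3·353 + 10·106
1 = 10·812 − 23·353
353⁻¹ ≡ 789 (mod 812), so k ≡ 789·328 ≡ 576 (mod 812).
x = 193 + 353·576 = 203521.

203521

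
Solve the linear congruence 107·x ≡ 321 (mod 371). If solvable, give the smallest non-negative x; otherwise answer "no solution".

First find gcd(107, 371):
371 = 3·107 + 50
107 = 2·50 + 7
50 = 7·7 + 1
7 = 7·1 + 0
gcd = 1, so a unique solution mod 371 exists.
Back-substitute for the Bézout coefficients:
1 = 50 − 7·7
1 = −7·107 + 15·50
1 = 15·371 − 52·107
So 107·(-52) ≡ 1 (mod 371), giving 107⁻¹ ≡ 319.
x ≡ 107⁻¹·321 ≡ 319·321 ≡ 3 (mod 371).

3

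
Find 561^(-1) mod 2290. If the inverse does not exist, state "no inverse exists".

2041

Extended Euclidean algorithm:
2290 = 4×561 + 46
561 = 12×46 + 9
46 = 5×9 + 1
9 = 9×1 + 0
gcd = 1, so the inverse exists. Back-substitute:
1 = 46 − 5·9
1 = −5·561 + 61·46
1 = 61·2290 − 249·561
Thus 561·(-249) ≡ 1 (mod 2290); reducing, -249 mod 2290 = 2041.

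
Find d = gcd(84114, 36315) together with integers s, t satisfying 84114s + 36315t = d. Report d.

Repeated division:
84114 = 2*36315 + 11484
36315 = 3*11484 + 1863
11484 = 6*1863 + 306
1863 = 6*306 + 27
306 = 11*27 + 9
27 = 3*9 + 0
gcd(84114, 36315) = 9.
Back-substituting:
9 = 306 − 11·27
9 = −11·1863 + 67·306
9 = 67·11484 − 413·1863
9 = −413·36315 + 1306·11484
9 = 1306·84114 − 3025·36315
So 9 = (1306)·84114 + (-3025)·36315.

9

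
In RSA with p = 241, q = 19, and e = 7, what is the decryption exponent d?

3703

φ(n) = (p−1)(q−1) = 240·18 = 4320.
Need d with 7·d ≡ 1 (mod 4320). Apply the extended Euclidean algorithm:
4320 = 617·7 + 1
7 = 7·1 + 0
Back-substitute:
1 = 4320 − 617·7
So 7·(-617) ≡ 1 (mod 4320), hence d ≡ -617 ≡ 3703 (mod 4320).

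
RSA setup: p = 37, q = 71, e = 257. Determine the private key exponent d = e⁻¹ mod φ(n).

φ(n) = (p−1)(q−1) = 36·70 = 2520.
Need d with 257·d ≡ 1 (mod 2520). Apply the extended Euclidean algorithm:
2520 = 9·257 + 207
257 = 1·207 + 50
207 = 4·50 + 7
50 = 7·7 + 1
7 = 7·1 + 0
Back-substitute:
1 = 50 − 7·7
1 = −7·207 + 29·50
1 = 29·257 − 36·207
1 = −36·2520 + 353·257
So 257·353 ≡ 1 (mod 2520), hence d = 353.

353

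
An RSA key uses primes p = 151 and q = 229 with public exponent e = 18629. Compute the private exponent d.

φ(n) = (p−1)(q−1) = 150·228 = 34200.
Need d with 18629·d ≡ 1 (mod 34200). Apply the extended Euclidean algorithm:
34200 = 1·18629 + 15571
18629 = 1·15571 + 3058
15571 = 5·3058 + 281
3058 = 10·281 + 248
281 = 1·248 + 33
248 = 7·33 + 17
33 = 1·17 + 16
17 = 1·16 + 1
16 = 16·1 + 0
Back-substitute:
1 = 17 − 16
1 = −33 + 2·17
1 = 2·248 − 15·33
1 = −15·281 + 17·248
1 = 17·3058 − 185·281
1 = −185·15571 + 942·3058
1 = 942·18629 − 1127·15571
1 = −1127·34200 + 2069·18629
So 18629·2069 ≡ 1 (mod 34200), hence d = 2069.

2069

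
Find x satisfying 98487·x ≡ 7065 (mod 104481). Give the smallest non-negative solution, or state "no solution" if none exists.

7651

First find gcd(98487, 104481):
104481 = 1×98487 + 5994
98487 = 16×5994 + 2583
5994 = 2×2583 + 828
2583 = 3×828 + 99
828 = 8×99 + 36
99 = 2×36 + 27
36 = 1×27 + 9
27 = 3×9 + 0
gcd = 9 and 9 | 7065, so solutions exist. Divide through by 9: 10943x ≡ 785 (mod 11609).
Now find 10943⁻¹ mod 11609:
11609 = 1·10943 + 666
10943 = 16·666 + 287
666 = 2·287 + 92
287 = 3·92 + 11
92 = 8·11 + 4
11 = 2·4 + 3
4 = 1·3 + 1
3 = 3·1 + 0
Back-substitute:
1 = 4 − 3
1 = −11 + 3·4
1 = 3·92 − 25·11
1 = −25·287 + 78·92
1 = 78·666 − 181·287
1 = −181·10943 + 2974·666
1 = 2974·11609 − 3155·10943
So 10943·(-3155) ≡ 1 (mod 11609), i.e. 10943⁻¹ ≡ 8454.
Then x ≡ 8454·785 ≡ 7651 (mod 11609); the smallest non-negative solution is x = 7651.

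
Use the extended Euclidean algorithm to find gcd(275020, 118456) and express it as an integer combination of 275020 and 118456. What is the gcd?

Repeated division:
275020 = 2·118456 + 38108
118456 = 3·38108 + 4132
38108 = 9·4132 + 920
4132 = 4·920 + 452
920 = 2·452 + 16
452 = 28·16 + 4
16 = 4·4 + 0
gcd(275020, 118456) = 4.
Back-substituting:
4 = 452 − 28·16
4 = −28·920 + 57·452
4 = 57·4132 − 256·920
4 = −256·38108 + 2361·4132
4 = 2361·118456 − 7339·38108
4 = −7339·275020 + 17039·118456
So 4 = (-7339)·275020 + (17039)·118456.

4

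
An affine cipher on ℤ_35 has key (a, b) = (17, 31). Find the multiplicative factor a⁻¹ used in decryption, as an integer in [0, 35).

Apply the Euclidean algorithm to 35 and 17:
35 = 2×17 + 1
17 = 17×1 + 0
gcd = 1, so the inverse exists. Back-substitute:
1 = 35 − 2·17
So 17·(-2) ≡ 1 (mod 35), and -2 ≡ 33 (mod 35).

33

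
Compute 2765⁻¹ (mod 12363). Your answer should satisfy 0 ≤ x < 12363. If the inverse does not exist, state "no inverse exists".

gcd(12363, 2765) by repeated division:
12363 = 4×2765 + 1303
2765 = 2×1303 + 159
1303 = 8×159 + 31
159 = 5×31 + 4
31 = 7×4 + 3
4 = 1×3 + 1
3 = 3×1 + 0
The gcd is 1. Working backward:
1 = 4 − 3
1 = −31 + 8·4
1 = 8·159 − 41·31
1 = −41·1303 + 336·159
1 = 336·2765 − 713·1303
1 = −713·12363 + 3188·2765
So 2765·3188 ≡ 1 (mod 12363).

3188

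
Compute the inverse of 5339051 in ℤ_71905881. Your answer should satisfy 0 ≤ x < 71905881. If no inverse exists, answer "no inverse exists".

49766933

Extended Euclidean algorithm:
71905881 = 13·5339051 + 2498218
5339051 = 2·2498218 + 342615
2498218 = 7·342615 + 99913
342615 = 3·99913 + 42876
99913 = 2·42876 + 14161
42876 = 3·14161 + 393
14161 = 36·393 + 13
393 = 30·13 + 3
13 = 4·3 + 1
3 = 3·1 + 0
The gcd is 1. Working backward:
1 = 13 − 4·3
1 = −4·393 + 121·13
1 = 121·14161 − 4360·393
1 = −4360·42876 + 13201·14161
1 = 13201·99913 − 30762·42876
1 = −30762·342615 + 105487·99913
1 = 105487·2498218 − 769171·342615
1 = −769171·5339051 + 1643829·2498218
1 = 1643829·71905881 − 22138948·5339051
So 5339051·(-22138948) ≡ 1 (mod 71905881), and -22138948 ≡ 49766933 (mod 71905881).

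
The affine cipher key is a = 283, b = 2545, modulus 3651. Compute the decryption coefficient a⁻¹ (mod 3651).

Extended Euclidean algorithm:
3651 = 12*283 + 255
283 = 1*255 + 28
255 = 9*28 + 3
28 = 9*3 + 1
3 = 3*1 + 0
Since gcd(283, 3651) = 1, back-substitute to write 1 as a combination:
1 = 28 − 9·3
1 = −9·255 + 82·28
1 = 82·283 − 91·255
1 = −91·3651 + 1174·283
So 283·1174 ≡ 1 (mod 3651).

1174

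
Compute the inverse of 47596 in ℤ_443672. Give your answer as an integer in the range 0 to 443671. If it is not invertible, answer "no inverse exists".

no inverse exists

Compute gcd(47596, 443672):
443672 = 9×47596 + 15308
47596 = 3×15308 + 1672
15308 = 9×1672 + 260
1672 = 6×260 + 112
260 = 2×112 + 36
112 = 3×36 + 4
36 = 9×4 + 0
gcd(47596, 443672) = 4 ≠ 1, so 47596 has no multiplicative inverse modulo 443672.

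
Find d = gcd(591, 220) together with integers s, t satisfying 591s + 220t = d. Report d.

1

Apply Euclid's algorithm to 591 and 220:
591 = 2×220 + 151
220 = 1×151 + 69
151 = 2×69 + 13
69 = 5×13 + 4
13 = 3×4 + 1
4 = 4×1 + 0
gcd(591, 220) = 1.
Working backward:
1 = 13 − 3·4
1 = −3·69 + 16·13
1 = 16·151 − 35·69
1 = −35·220 + 51·151
1 = 51·591 − 137·220
So 1 = (51)·591 + (-137)·220.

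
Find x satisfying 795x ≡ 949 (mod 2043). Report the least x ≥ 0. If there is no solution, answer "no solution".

no solution

gcd(795, 2043):
2043 = 2·795 + 453
795 = 1·453 + 342
453 = 1·342 + 111
342 = 3·111 + 9
111 = 12·9 + 3
9 = 3·3 + 0
gcd = 3, but 3 ∤ 949, so the congruence has no solution.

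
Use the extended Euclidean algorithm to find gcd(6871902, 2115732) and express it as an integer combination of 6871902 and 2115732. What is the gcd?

Euclidean algorithm:
6871902 = 3*2115732 + 524706
2115732 = 4*524706 + 16908
524706 = 31*16908 + 558
16908 = 30*558 + 168
558 = 3*168 + 54
168 = 3*54 + 6
54 = 9*6 + 0
gcd(6871902, 2115732) = 6.
Back-substituting:
6 = 168 − 3·54
6 = −3·558 + 10·168
6 = 10·16908 − 303·558
6 = −303·524706 + 9403·16908
6 = 9403·2115732 − 37915·524706
6 = −37915·6871902 + 123148·2115732
So 6 = (-37915)·6871902 + (123148)·2115732.

6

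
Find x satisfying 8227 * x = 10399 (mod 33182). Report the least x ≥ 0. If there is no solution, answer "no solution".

28065

First find gcd(8227, 33182):
33182 = 4*8227 + 274
8227 = 30*274 + 7
274 = 39*7 + 1
7 = 7*1 + 0
gcd = 1, so a unique solution mod 33182 exists.
Back-substitute for the Bézout coefficients:
1 = 274 − 39·7
1 = −39·8227 + 1171·274
1 = 1171·33182 − 4723·8227
So 8227·(-4723) ≡ 1 (mod 33182), giving 8227⁻¹ ≡ 28459.
x ≡ 8227⁻¹·10399 ≡ 28459·10399 ≡ 28065 (mod 33182).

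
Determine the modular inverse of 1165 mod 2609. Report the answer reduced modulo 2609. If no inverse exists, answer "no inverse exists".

Apply the Euclidean algorithm to 2609 and 1165:
2609 = 2×1165 + 279
1165 = 4×279 + 49
279 = 5×49 + 34
49 = 1×34 + 15
34 = 2×15 + 4
15 = 3×4 + 3
4 = 1×3 + 1
3 = 3×1 + 0
The gcd is 1. Working backward:
1 = 4 − 3
1 = −15 + 4·4
1 = 4·34 − 9·15
1 = −9·49 + 13·34
1 = 13·279 − 74·49
1 = −74·1165 + 309·279
1 = 309·2609 − 692·1165
Thus 1165·(-692) ≡ 1 (mod 2609); reducing, -692 mod 2609 = 1917.

1917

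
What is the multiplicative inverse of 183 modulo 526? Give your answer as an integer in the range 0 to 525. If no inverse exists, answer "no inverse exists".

23

Apply the Euclidean algorithm to 526 and 183:
526 = 2·183 + 160
183 = 1·160 + 23
160 = 6·23 + 22
23 = 1·22 + 1
22 = 22·1 + 0
Since gcd(183, 526) = 1, back-substitute to write 1 as a combination:
1 = 23 − 22
1 = −160 + 7·23
1 = 7·183 − 8·160
1 = −8·526 + 23·183
So 183·23 ≡ 1 (mod 526).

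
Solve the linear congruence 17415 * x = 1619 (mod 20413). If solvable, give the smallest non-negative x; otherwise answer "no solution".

15762

First find gcd(17415, 20413):
20413 = 1×17415 + 2998
17415 = 5×2998 + 2425
2998 = 1×2425 + 573
2425 = 4×573 + 133
573 = 4×133 + 41
133 = 3×41 + 10
41 = 4×10 + 1
10 = 10×1 + 0
gcd = 1, so a unique solution mod 20413 exists.
Back-substitute for the Bézout coefficients:
1 = 41 − 4·10
1 = −4·133 + 13·41
1 = 13·573 − 56·133
1 = −56·2425 + 237·573
1 = 237·2998 − 293·2425
1 = −293·17415 + 1702·2998
1 = 1702·20413 − 1995·17415
So 17415·(-1995) ≡ 1 (mod 20413), giving 17415⁻¹ ≡ 18418.
x ≡ 17415⁻¹·1619 ≡ 18418·1619 ≡ 15762 (mod 20413).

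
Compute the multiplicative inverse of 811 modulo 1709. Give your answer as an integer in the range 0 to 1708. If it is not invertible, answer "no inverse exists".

Run Euclid on (1709, 811):
1709 = 2×811 + 87
811 = 9×87 + 28
87 = 3×28 + 3
28 = 9×3 + 1
3 = 3×1 + 0
Since gcd(811, 1709) = 1, back-substitute to write 1 as a combination:
1 = 28 − 9·3
1 = −9·87 + 28·28
1 = 28·811 − 261·87
1 = −261·1709 + 550·811
So 811·550 ≡ 1 (mod 1709).

550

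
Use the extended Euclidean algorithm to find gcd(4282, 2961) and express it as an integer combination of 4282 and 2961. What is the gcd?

Apply Euclid's algorithm to 4282 and 2961:
4282 = 1×2961 + 1321
2961 = 2×1321 + 319
1321 = 4×319 + 45
319 = 7×45 + 4
45 = 11×4 + 1
4 = 4×1 + 0
gcd(4282, 2961) = 1.
Working backward:
1 = 45 − 11·4
1 = −11·319 + 78·45
1 = 78·1321 − 323·319
1 = −323·2961 + 724·1321
1 = 724·4282 − 1047·2961
So 1 = (724)·4282 + (-1047)·2961.

1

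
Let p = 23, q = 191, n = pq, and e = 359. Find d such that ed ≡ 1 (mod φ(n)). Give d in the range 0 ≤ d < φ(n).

1339

φ(n) = (p−1)(q−1) = 22·190 = 4180.
Need d with 359·d ≡ 1 (mod 4180). Apply the extended Euclidean algorithm:
4180 = 11×359 + 231
359 = 1×231 + 128
231 = 1×128 + 103
128 = 1×103 + 25
103 = 4×25 + 3
25 = 8×3 + 1
3 = 3×1 + 0
Back-substitute:
1 = 25 − 8·3
1 = −8·103 + 33·25
1 = 33·128 − 41·103
1 = −41·231 + 74·128
1 = 74·359 − 115·231
1 = −115·4180 + 1339·359
So 359·1339 ≡ 1 (mod 4180), hence d = 1339.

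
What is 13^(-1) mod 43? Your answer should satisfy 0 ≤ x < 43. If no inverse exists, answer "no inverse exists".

Run Euclid on (43, 13):
43 = 3×13 + 4
13 = 3×4 + 1
4 = 4×1 + 0
Since gcd(13, 43) = 1, back-substitute to write 1 as a combination:
1 = 13 − 3·4
1 = −3·43 + 10·13
So 13·10 ≡ 1 (mod 43).

10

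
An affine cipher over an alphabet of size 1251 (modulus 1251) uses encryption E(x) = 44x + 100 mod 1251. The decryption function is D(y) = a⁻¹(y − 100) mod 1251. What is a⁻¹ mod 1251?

1052

gcd(1251, 44) by repeated division:
1251 = 28·44 + 19
44 = 2·19 + 6
19 = 3·6 + 1
6 = 6·1 + 0
Since gcd(44, 1251) = 1, back-substitute to write 1 as a combination:
1 = 19 − 3·6
1 = −3·44 + 7·19
1 = 7·1251 − 199·44
So 44·(-199) ≡ 1 (mod 1251), and -199 ≡ 1052 (mod 1251).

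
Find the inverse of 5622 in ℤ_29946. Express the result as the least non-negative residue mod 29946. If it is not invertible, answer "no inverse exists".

Compute gcd(5622, 29946):
29946 = 5·5622 + 1836
5622 = 3·1836 + 114
1836 = 16·114 + 12
114 = 9·12 + 6
12 = 2·6 + 0
Since gcd = 6 > 1, 5622 is not a unit mod 29946.

no inverse exists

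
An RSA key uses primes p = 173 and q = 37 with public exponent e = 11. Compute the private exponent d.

563

φ(n) = (p−1)(q−1) = 172·36 = 6192.
Need d with 11·d ≡ 1 (mod 6192). Apply the extended Euclidean algorithm:
6192 = 562*11 + 10
11 = 1*10 + 1
10 = 10*1 + 0
Back-substitute:
1 = 11 − 10
1 = −6192 + 563·11
So 11·563 ≡ 1 (mod 6192), hence d = 563.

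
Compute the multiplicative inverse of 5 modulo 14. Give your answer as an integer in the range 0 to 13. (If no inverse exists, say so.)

Apply the Euclidean algorithm to 14 and 5:
14 = 2·5 + 4
5 = 1·4 + 1
4 = 4·1 + 0
Since gcd(5, 14) = 1, back-substitute to write 1 as a combination:
1 = 5 − 4
1 = −14 + 3·5
So 5·3 ≡ 1 (mod 14).

3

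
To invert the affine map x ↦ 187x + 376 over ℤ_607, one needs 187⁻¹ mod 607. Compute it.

409

Extended Euclidean algorithm:
607 = 3·187 + 46
187 = 4·46 + 3
46 = 15·3 + 1
3 = 3·1 + 0
Since gcd(187, 607) = 1, back-substitute to write 1 as a combination:
1 = 46 − 15·3
1 = −15·187 + 61·46
1 = 61·607 − 198·187
Thus 187·(-198) ≡ 1 (mod 607); reducing, -198 mod 607 = 409.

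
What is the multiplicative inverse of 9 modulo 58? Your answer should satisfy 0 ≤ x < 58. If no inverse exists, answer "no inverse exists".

Extended Euclidean algorithm:
58 = 6×9 + 4
9 = 2×4 + 1
4 = 4×1 + 0
gcd = 1, so the inverse exists. Back-substitute:
1 = 9 − 2·4
1 = −2·58 + 13·9
So 9·13 ≡ 1 (mod 58).

13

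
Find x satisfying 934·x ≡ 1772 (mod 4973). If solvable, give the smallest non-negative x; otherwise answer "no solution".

1333

First find gcd(934, 4973):
4973 = 5·934 + 303
934 = 3·303 + 25
303 = 12·25 + 3
25 = 8·3 + 1
3 = 3·1 + 0
gcd = 1, so a unique solution mod 4973 exists.
Back-substitute for the Bézout coefficients:
1 = 25 − 8·3
1 = −8·303 + 97·25
1 = 97·934 − 299·303
1 = −299·4973 + 1592·934
So 934·(1592) ≡ 1 (mod 4973), giving 934⁻¹ ≡ 1592.
x ≡ 934⁻¹·1772 ≡ 1592·1772 ≡ 1333 (mod 4973).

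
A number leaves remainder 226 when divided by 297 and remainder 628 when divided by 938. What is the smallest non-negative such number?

Write x = 226 + 297·k. Then 297·k ≡ 628 − 226 ≡ 402 (mod 938).
Need 297⁻¹ mod 938. Extended Euclid on (938, 297):
938 = 3*297 + 47
297 = 6*47 + 15
47 = 3*15 + 2
15 = 7*2 + 1
2 = 2*1 + 0
Back-substitute:
1 = 15 − 7·2
1 = −7·47 + 22·15
1 = 22·297 − 139·47
1 = −139·938 + 439·297
297⁻¹ ≡ 439 (mod 938), so k ≡ 439·402 ≡ 134 (mod 938).
x = 226 + 297·134 = 40024.

40024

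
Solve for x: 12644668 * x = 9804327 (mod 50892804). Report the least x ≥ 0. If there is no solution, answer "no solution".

gcd(12644668, 50892804):
50892804 = 4·12644668 + 314132
12644668 = 40·314132 + 79388
314132 = 3·79388 + 75968
79388 = 1·75968 + 3420
75968 = 22·3420 + 728
3420 = 4·728 + 508
728 = 1·508 + 220
508 = 2·220 + 68
220 = 3·68 + 16
68 = 4·16 + 4
16 = 4·4 + 0
gcd = 4, but 4 ∤ 9804327, so the congruence has no solution.

no solution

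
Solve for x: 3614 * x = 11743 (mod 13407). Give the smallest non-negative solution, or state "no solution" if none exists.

First find gcd(3614, 13407):
13407 = 3·3614 + 2565
3614 = 1·2565 + 1049
2565 = 2·1049 + 467
1049 = 2·467 + 115
467 = 4·115 + 7
115 = 16·7 + 3
7 = 2·3 + 1
3 = 3·1 + 0
gcd = 1, so a unique solution mod 13407 exists.
Back-substitute for the Bézout coefficients:
1 = 7 − 2·3
1 = −2·115 + 33·7
1 = 33·467 − 134·115
1 = −134·1049 + 301·467
1 = 301·2565 − 736·1049
1 = −736·3614 + 1037·2565
1 = 1037·13407 − 3847·3614
So 3614·(-3847) ≡ 1 (mod 13407), giving 3614⁻¹ ≡ 9560.
x ≡ 3614⁻¹·11743 ≡ 9560·11743 ≡ 6269 (mod 13407).

6269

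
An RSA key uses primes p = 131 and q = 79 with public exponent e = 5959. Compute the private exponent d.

φ(n) = (p−1)(q−1) = 130·78 = 10140.
Need d with 5959·d ≡ 1 (mod 10140). Apply the extended Euclidean algorithm:
10140 = 1·5959 + 4181
5959 = 1·4181 + 1778
4181 = 2·1778 + 625
1778 = 2·625 + 528
625 = 1·528 + 97
528 = 5·97 + 43
97 = 2·43 + 11
43 = 3·11 + 10
11 = 1·10 + 1
10 = 10·1 + 0
Back-substitute:
1 = 11 − 10
1 = −43 + 4·11
1 = 4·97 − 9·43
1 = −9·528 + 49·97
1 = 49·625 − 58·528
1 = −58·1778 + 165·625
1 = 165·4181 − 388·1778
1 = −388·5959 + 553·4181
1 = 553·10140 − 941·5959
So 5959·(-941) ≡ 1 (mod 10140), hence d ≡ -941 ≡ 9199 (mod 10140).

9199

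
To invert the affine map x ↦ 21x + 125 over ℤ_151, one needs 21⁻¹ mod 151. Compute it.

Extended Euclidean algorithm:
151 = 7·21 + 4
21 = 5·4 + 1
4 = 4·1 + 0
The gcd is 1. Working backward:
1 = 21 − 5·4
1 = −5·151 + 36·21
So 21·36 ≡ 1 (mod 151).

36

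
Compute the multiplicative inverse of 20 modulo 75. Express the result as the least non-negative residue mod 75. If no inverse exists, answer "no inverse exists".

Euclidean algorithm on 75, 20:
75 = 3·20 + 15
20 = 1·15 + 5
15 = 3·5 + 0
Since gcd = 5 > 1, 20 is not a unit mod 75.

no inverse exists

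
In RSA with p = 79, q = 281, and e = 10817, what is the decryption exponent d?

φ(n) = (p−1)(q−1) = 78·280 = 21840.
Need d with 10817·d ≡ 1 (mod 21840). Apply the extended Euclidean algorithm:
21840 = 2×10817 + 206
10817 = 52×206 + 105
206 = 1×105 + 101
105 = 1×101 + 4
101 = 25×4 + 1
4 = 4×1 + 0
Back-substitute:
1 = 101 − 25·4
1 = −25·105 + 26·101
1 = 26·206 − 51·105
1 = −51·10817 + 2678·206
1 = 2678·21840 − 5407·10817
So 10817·(-5407) ≡ 1 (mod 21840), hence d ≡ -5407 ≡ 16433 (mod 21840).

16433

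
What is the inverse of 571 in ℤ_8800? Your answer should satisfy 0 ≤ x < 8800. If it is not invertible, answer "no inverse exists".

Apply the Euclidean algorithm to 8800 and 571:
8800 = 15·571 + 235
571 = 2·235 + 101
235 = 2·101 + 33
101 = 3·33 + 2
33 = 16·2 + 1
2 = 2·1 + 0
The gcd is 1. Working backward:
1 = 33 − 16·2
1 = −16·101 + 49·33
1 = 49·235 − 114·101
1 = −114·571 + 277·235
1 = 277·8800 − 4269·571
So 571·(-4269) ≡ 1 (mod 8800), and -4269 ≡ 4531 (mod 8800).

4531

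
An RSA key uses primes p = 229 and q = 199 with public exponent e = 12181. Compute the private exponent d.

φ(n) = (p−1)(q−1) = 228·198 = 45144.
Need d with 12181·d ≡ 1 (mod 45144). Apply the extended Euclidean algorithm:
45144 = 3*12181 + 8601
12181 = 1*8601 + 3580
8601 = 2*3580 + 1441
3580 = 2*1441 + 698
1441 = 2*698 + 45
698 = 15*45 + 23
45 = 1*23 + 22
23 = 1*22 + 1
22 = 22*1 + 0
Back-substitute:
1 = 23 − 22
1 = −45 + 2·23
1 = 2·698 − 31·45
1 = −31·1441 + 64·698
1 = 64·3580 − 159·1441
1 = −159·8601 + 382·3580
1 = 382·12181 − 541·8601
1 = −541·45144 + 2005·12181
So 12181·2005 ≡ 1 (mod 45144), hence d = 2005.

2005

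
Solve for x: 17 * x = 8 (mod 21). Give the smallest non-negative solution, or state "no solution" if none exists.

First find gcd(17, 21):
21 = 1×17 + 4
17 = 4×4 + 1
4 = 4×1 + 0
gcd = 1, so a unique solution mod 21 exists.
Back-substitute for the Bézout coefficients:
1 = 17 − 4·4
1 = −4·21 + 5·17
So 17·(5) ≡ 1 (mod 21), giving 17⁻¹ ≡ 5.
x ≡ 17⁻¹·8 ≡ 5·8 ≡ 19 (mod 21).

19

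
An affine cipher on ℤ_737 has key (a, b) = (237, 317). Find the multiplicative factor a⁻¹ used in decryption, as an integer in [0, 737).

255

Extended Euclidean algorithm:
737 = 3*237 + 26
237 = 9*26 + 3
26 = 8*3 + 2
3 = 1*2 + 1
2 = 2*1 + 0
The gcd is 1. Working backward:
1 = 3 − 2
1 = −26 + 9·3
1 = 9·237 − 82·26
1 = −82·737 + 255·237
So 237·255 ≡ 1 (mod 737).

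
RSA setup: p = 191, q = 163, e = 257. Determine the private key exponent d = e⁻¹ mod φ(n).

φ(n) = (p−1)(q−1) = 190·162 = 30780.
Need d with 257·d ≡ 1 (mod 30780). Apply the extended Euclidean algorithm:
30780 = 119×257 + 197
257 = 1×197 + 60
197 = 3×60 + 17
60 = 3×17 + 9
17 = 1×9 + 8
9 = 1×8 + 1
8 = 8×1 + 0
Back-substitute:
1 = 9 − 8
1 = −17 + 2·9
1 = 2·60 − 7·17
1 = −7·197 + 23·60
1 = 23·257 − 30·197
1 = −30·30780 + 3593·257
So 257·3593 ≡ 1 (mod 30780), hence d = 3593.

3593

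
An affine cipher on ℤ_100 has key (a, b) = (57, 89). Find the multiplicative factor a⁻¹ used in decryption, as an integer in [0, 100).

gcd(100, 57) by repeated division:
100 = 1*57 + 43
57 = 1*43 + 14
43 = 3*14 + 1
14 = 14*1 + 0
gcd = 1, so the inverse exists. Back-substitute:
1 = 43 − 3·14
1 = −3·57 + 4·43
1 = 4·100 − 7·57
Hence 57⁻¹ ≡ -7 ≡ 93 (mod 100).

93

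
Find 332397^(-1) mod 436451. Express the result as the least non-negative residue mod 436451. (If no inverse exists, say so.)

47905

Run Euclid on (436451, 332397):
436451 = 1×332397 + 104054
332397 = 3×104054 + 20235
104054 = 5×20235 + 2879
20235 = 7×2879 + 82
2879 = 35×82 + 9
82 = 9×9 + 1
9 = 9×1 + 0
Since gcd(332397, 436451) = 1, back-substitute to write 1 as a combination:
1 = 82 − 9·9
1 = −9·2879 + 316·82
1 = 316·20235 − 2221·2879
1 = −2221·104054 + 11421·20235
1 = 11421·332397 − 36484·104054
1 = −36484·436451 + 47905·332397
So 332397·47905 ≡ 1 (mod 436451).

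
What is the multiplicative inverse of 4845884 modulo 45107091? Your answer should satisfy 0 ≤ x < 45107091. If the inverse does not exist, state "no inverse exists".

Apply the Euclidean algorithm to 45107091 and 4845884:
45107091 = 9*4845884 + 1494135
4845884 = 3*1494135 + 363479
1494135 = 4*363479 + 40219
363479 = 9*40219 + 1508
40219 = 26*1508 + 1011
1508 = 1*1011 + 497
1011 = 2*497 + 17
497 = 29*17 + 4
17 = 4*4 + 1
4 = 4*1 + 0
Since gcd(4845884, 45107091) = 1, back-substitute to write 1 as a combination:
1 = 17 − 4·4
1 = −4·497 + 117·17
1 = 117·1011 − 238·497
1 = −238·1508 + 355·1011
1 = 355·40219 − 9468·1508
1 = −9468·363479 + 85567·40219
1 = 85567·1494135 − 351736·363479
1 = −351736·4845884 + 1140775·1494135
1 = 1140775·45107091 − 10618711·4845884
So 4845884·(-10618711) ≡ 1 (mod 45107091), and -10618711 ≡ 34488380 (mod 45107091).

34488380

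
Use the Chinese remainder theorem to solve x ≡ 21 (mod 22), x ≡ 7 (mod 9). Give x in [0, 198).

43

Write x = 21 + 22·k. Then 22·k ≡ 7 − 21 ≡ 4 (mod 9).
Need 22⁻¹ mod 9. Extended Euclid on (9, 4):
9 = 2×4 + 1
4 = 4×1 + 0
Back-substitute:
1 = 9 − 2·4
22⁻¹ ≡ 7 (mod 9), so k ≡ 7·4 ≡ 1 (mod 9).
x = 21 + 22·1 = 43.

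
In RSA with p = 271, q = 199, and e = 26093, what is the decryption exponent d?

14477

φ(n) = (p−1)(q−1) = 270·198 = 53460.
Need d with 26093·d ≡ 1 (mod 53460). Apply the extended Euclidean algorithm:
53460 = 2·26093 + 1274
26093 = 20·1274 + 613
1274 = 2·613 + 48
613 = 12·48 + 37
48 = 1·37 + 11
37 = 3·11 + 4
11 = 2·4 + 3
4 = 1·3 + 1
3 = 3·1 + 0
Back-substitute:
1 = 4 − 3
1 = −11 + 3·4
1 = 3·37 − 10·11
1 = −10·48 + 13·37
1 = 13·613 − 166·48
1 = −166·1274 + 345·613
1 = 345·26093 − 7066·1274
1 = −7066·53460 + 14477·26093
So 26093·14477 ≡ 1 (mod 53460), hence d = 14477.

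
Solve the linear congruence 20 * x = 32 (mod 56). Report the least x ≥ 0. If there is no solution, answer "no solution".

First find gcd(20, 56):
56 = 2·20 + 16
20 = 1·16 + 4
16 = 4·4 + 0
gcd = 4 and 4 | 32, so solutions exist. Divide through by 4: 5x ≡ 8 (mod 14).
Now find 5⁻¹ mod 14:
14 = 2·5 + 4
5 = 1·4 + 1
4 = 4·1 + 0
Back-substitute:
1 = 5 − 4
1 = −14 + 3·5
So 5⁻¹ ≡ 3 (mod 14).
Then x ≡ 3·8 ≡ 10 (mod 14); the smallest non-negative solution is x = 10.

10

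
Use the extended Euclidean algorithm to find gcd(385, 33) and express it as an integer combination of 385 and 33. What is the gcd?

Euclidean algorithm:
385 = 11×33 + 22
33 = 1×22 + 11
22 = 2×11 + 0
gcd(385, 33) = 11.
Back-substituting:
11 = 33 − 22
11 = −385 + 12·33
So 11 = (-1)·385 + (12)·33.

11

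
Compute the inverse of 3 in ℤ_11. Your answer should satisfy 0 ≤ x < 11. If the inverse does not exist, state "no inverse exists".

4

gcd(11, 3) by repeated division:
11 = 3×3 + 2
3 = 1×2 + 1
2 = 2×1 + 0
The gcd is 1. Working backward:
1 = 3 − 2
1 = −11 + 4·3
So 3·4 ≡ 1 (mod 11).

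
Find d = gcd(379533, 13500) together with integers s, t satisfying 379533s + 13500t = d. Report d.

Repeated division:
379533 = 28·13500 + 1533
13500 = 8·1533 + 1236
1533 = 1·1236 + 297
1236 = 4·297 + 48
297 = 6·48 + 9
48 = 5·9 + 3
9 = 3·3 + 0
gcd(379533, 13500) = 3.
Express as a combination:
3 = 48 − 5·9
3 = −5·297 + 31·48
3 = 31·1236 − 129·297
3 = −129·1533 + 160·1236
3 = 160·13500 − 1409·1533
3 = −1409·379533 + 39612·13500
So 3 = (-1409)·379533 + (39612)·13500.

3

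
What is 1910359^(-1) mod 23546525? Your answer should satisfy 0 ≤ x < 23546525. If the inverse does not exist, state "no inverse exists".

18010064

Run Euclid on (23546525, 1910359):
23546525 = 12×1910359 + 622217
1910359 = 3×622217 + 43708
622217 = 14×43708 + 10305
43708 = 4×10305 + 2488
10305 = 4×2488 + 353
2488 = 7×353 + 17
353 = 20×17 + 13
17 = 1×13 + 4
13 = 3×4 + 1
4 = 4×1 + 0
gcd = 1, so the inverse exists. Back-substitute:
1 = 13 − 3·4
1 = −3·17 + 4·13
1 = 4·353 − 83·17
1 = −83·2488 + 585·353
1 = 585·10305 − 2423·2488
1 = −2423·43708 + 10277·10305
1 = 10277·622217 − 146301·43708
1 = −146301·1910359 + 449180·622217
1 = 449180·23546525 − 5536461·1910359
Hence 1910359⁻¹ ≡ -5536461 ≡ 18010064 (mod 23546525).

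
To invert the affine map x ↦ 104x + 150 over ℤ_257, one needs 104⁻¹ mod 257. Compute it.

215

Run Euclid on (257, 104):
257 = 2·104 + 49
104 = 2·49 + 6
49 = 8·6 + 1
6 = 6·1 + 0
Since gcd(104, 257) = 1, back-substitute to write 1 as a combination:
1 = 49 − 8·6
1 = −8·104 + 17·49
1 = 17·257 − 42·104
Thus 104·(-42) ≡ 1 (mod 257); reducing, -42 mod 257 = 215.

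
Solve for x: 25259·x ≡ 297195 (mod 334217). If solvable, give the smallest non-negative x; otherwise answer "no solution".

no solution

gcd(25259, 334217):
334217 = 13*25259 + 5850
25259 = 4*5850 + 1859
5850 = 3*1859 + 273
1859 = 6*273 + 221
273 = 1*221 + 52
221 = 4*52 + 13
52 = 4*13 + 0
gcd = 13, but 13 ∤ 297195, so the congruence has no solution.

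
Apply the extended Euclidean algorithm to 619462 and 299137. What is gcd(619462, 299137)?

1

Apply Euclid's algorithm to 619462 and 299137:
619462 = 2·299137 + 21188
299137 = 14·21188 + 2505
21188 = 8·2505 + 1148
2505 = 2·1148 + 209
1148 = 5·209 + 103
209 = 2·103 + 3
103 = 34·3 + 1
3 = 3·1 + 0
gcd(619462, 299137) = 1.
Express as a combination:
1 = 103 − 34·3
1 = −34·209 + 69·103
1 = 69·1148 − 379·209
1 = −379·2505 + 827·1148
1 = 827·21188 − 6995·2505
1 = −6995·299137 + 98757·21188
1 = 98757·619462 − 204509·299137
So 1 = (98757)·619462 + (-204509)·299137.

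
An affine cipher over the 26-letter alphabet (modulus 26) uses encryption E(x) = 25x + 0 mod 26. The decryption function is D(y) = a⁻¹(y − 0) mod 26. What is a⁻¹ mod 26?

25

Extended Euclidean algorithm:
26 = 1·25 + 1
25 = 25·1 + 0
Since gcd(25, 26) = 1, back-substitute to write 1 as a combination:
1 = 26 − 25
So 25·(-1) ≡ 1 (mod 26), and -1 ≡ 25 (mod 26).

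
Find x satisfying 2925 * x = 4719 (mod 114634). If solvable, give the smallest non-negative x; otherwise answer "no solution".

First find gcd(2925, 114634):
114634 = 39·2925 + 559
2925 = 5·559 + 130
559 = 4·130 + 39
130 = 3·39 + 13
39 = 3·13 + 0
gcd = 13 and 13 | 4719, so solutions exist. Divide through by 13: 225x ≡ 363 (mod 8818).
Now find 225⁻¹ mod 8818:
8818 = 39*225 + 43
225 = 5*43 + 10
43 = 4*10 + 3
10 = 3*3 + 1
3 = 3*1 + 0
Back-substitute:
1 = 10 − 3·3
1 = −3·43 + 13·10
1 = 13·225 − 68·43
1 = −68·8818 + 2665·225
So 225⁻¹ ≡ 2665 (mod 8818).
Then x ≡ 2665·363 ≡ 6233 (mod 8818); the smallest non-negative solution is x = 6233.

6233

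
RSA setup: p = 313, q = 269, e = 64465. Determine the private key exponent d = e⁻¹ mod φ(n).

16945

φ(n) = (p−1)(q−1) = 312·268 = 83616.
Need d with 64465·d ≡ 1 (mod 83616). Apply the extended Euclidean algorithm:
83616 = 1×64465 + 19151
64465 = 3×19151 + 7012
19151 = 2×7012 + 5127
7012 = 1×5127 + 1885
5127 = 2×1885 + 1357
1885 = 1×1357 + 528
1357 = 2×528 + 301
528 = 1×301 + 227
301 = 1×227 + 74
227 = 3×74 + 5
74 = 14×5 + 4
5 = 1×4 + 1
4 = 4×1 + 0
Back-substitute:
1 = 5 − 4
1 = −74 + 15·5
1 = 15·227 − 46·74
1 = −46·301 + 61·227
1 = 61·528 − 107·301
1 = −107·1357 + 275·528
1 = 275·1885 − 382·1357
1 = −382·5127 + 1039·1885
1 = 1039·7012 − 1421·5127
1 = −1421·19151 + 3881·7012
1 = 3881·64465 − 13064·19151
1 = −13064·83616 + 16945·64465
So 64465·16945 ≡ 1 (mod 83616), hence d = 16945.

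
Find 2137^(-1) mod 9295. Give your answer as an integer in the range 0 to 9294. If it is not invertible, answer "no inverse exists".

983

Run Euclid on (9295, 2137):
9295 = 4*2137 + 747
2137 = 2*747 + 643
747 = 1*643 + 104
643 = 6*104 + 19
104 = 5*19 + 9
19 = 2*9 + 1
9 = 9*1 + 0
Since gcd(2137, 9295) = 1, back-substitute to write 1 as a combination:
1 = 19 − 2·9
1 = −2·104 + 11·19
1 = 11·643 − 68·104
1 = −68·747 + 79·643
1 = 79·2137 − 226·747
1 = −226·9295 + 983·2137
So 2137·983 ≡ 1 (mod 9295).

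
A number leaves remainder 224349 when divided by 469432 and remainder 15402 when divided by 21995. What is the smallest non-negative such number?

3595604037

Write x = 224349 + 469432·k. Then 469432·k ≡ 15402 − 224349 ≡ 11003 (mod 21995).
Need 469432⁻¹ mod 21995. Extended Euclid on (21995, 7537):
21995 = 2·7537 + 6921
7537 = 1·6921 + 616
6921 = 11·616 + 145
616 = 4·145 + 36
145 = 4·36 + 1
36 = 36·1 + 0
Back-substitute:
1 = 145 − 4·36
1 = −4·616 + 17·145
1 = 17·6921 − 191·616
1 = −191·7537 + 208·6921
1 = 208·21995 − 607·7537
469432⁻¹ ≡ 21388 (mod 21995), so k ≡ 21388·11003 ≡ 7659 (mod 21995).
x = 224349 + 469432·7659 = 3595604037.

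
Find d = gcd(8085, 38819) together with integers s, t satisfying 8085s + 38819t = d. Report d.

Apply Euclid's algorithm to 38819 and 8085:
38819 = 4*8085 + 6479
8085 = 1*6479 + 1606
6479 = 4*1606 + 55
1606 = 29*55 + 11
55 = 5*11 + 0
gcd(8085, 38819) = 11.
Express as a combination:
11 = 1606 − 29·55
11 = −29·6479 + 117·1606
11 = 117·8085 − 146·6479
11 = −146·38819 + 701·8085
So 11 = (-146)·38819 + (701)·8085.

11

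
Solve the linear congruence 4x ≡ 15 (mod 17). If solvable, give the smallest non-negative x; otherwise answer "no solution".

First find gcd(4, 17):
17 = 4*4 + 1
4 = 4*1 + 0
gcd = 1, so a unique solution mod 17 exists.
Back-substitute for the Bézout coefficients:
1 = 17 − 4·4
So 4·(-4) ≡ 1 (mod 17), giving 4⁻¹ ≡ 13.
x ≡ 4⁻¹·15 ≡ 13·15 ≡ 8 (mod 17).

8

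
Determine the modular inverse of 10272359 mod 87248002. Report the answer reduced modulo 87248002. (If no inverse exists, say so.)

5389117

Apply the Euclidean algorithm to 87248002 and 10272359:
87248002 = 8×10272359 + 5069130
10272359 = 2×5069130 + 134099
5069130 = 37×134099 + 107467
134099 = 1×107467 + 26632
107467 = 4×26632 + 939
26632 = 28×939 + 340
939 = 2×340 + 259
340 = 1×259 + 81
259 = 3×81 + 16
81 = 5×16 + 1
16 = 16×1 + 0
Since gcd(10272359, 87248002) = 1, back-substitute to write 1 as a combination:
1 = 81 − 5·16
1 = −5·259 + 16·81
1 = 16·340 − 21·259
1 = −21·939 + 58·340
1 = 58·26632 − 1645·939
1 = −1645·107467 + 6638·26632
1 = 6638·134099 − 8283·107467
1 = −8283·5069130 + 313109·134099
1 = 313109·10272359 − 634501·5069130
1 = −634501·87248002 + 5389117·10272359
So 10272359·5389117 ≡ 1 (mod 87248002).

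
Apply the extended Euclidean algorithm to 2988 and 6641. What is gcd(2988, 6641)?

1

Repeated division:
6641 = 2*2988 + 665
2988 = 4*665 + 328
665 = 2*328 + 9
328 = 36*9 + 4
9 = 2*4 + 1
4 = 4*1 + 0
gcd(2988, 6641) = 1.
Express as a combination:
1 = 9 − 2·4
1 = −2·328 + 73·9
1 = 73·665 − 148·328
1 = −148·2988 + 665·665
1 = 665·6641 − 1478·2988
So 1 = (665)·6641 + (-1478)·2988.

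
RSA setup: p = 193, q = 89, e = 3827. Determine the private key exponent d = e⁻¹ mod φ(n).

6203

φ(n) = (p−1)(q−1) = 192·88 = 16896.
Need d with 3827·d ≡ 1 (mod 16896). Apply the extended Euclidean algorithm:
16896 = 4*3827 + 1588
3827 = 2*1588 + 651
1588 = 2*651 + 286
651 = 2*286 + 79
286 = 3*79 + 49
79 = 1*49 + 30
49 = 1*30 + 19
30 = 1*19 + 11
19 = 1*11 + 8
11 = 1*8 + 3
8 = 2*3 + 2
3 = 1*2 + 1
2 = 2*1 + 0
Back-substitute:
1 = 3 − 2
1 = −8 + 3·3
1 = 3·11 − 4·8
1 = −4·19 + 7·11
1 = 7·30 − 11·19
1 = −11·49 + 18·30
1 = 18·79 − 29·49
1 = −29·286 + 105·79
1 = 105·651 − 239·286
1 = −239·1588 + 583·651
1 = 583·3827 − 1405·1588
1 = −1405·16896 + 6203·3827
So 3827·6203 ≡ 1 (mod 16896), hence d = 6203.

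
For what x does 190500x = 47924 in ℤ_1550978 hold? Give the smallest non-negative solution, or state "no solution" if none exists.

First find gcd(190500, 1550978):
1550978 = 8·190500 + 26978
190500 = 7·26978 + 1654
26978 = 16·1654 + 514
1654 = 3·514 + 112
514 = 4·112 + 66
112 = 1·66 + 46
66 = 1·46 + 20
46 = 2·20 + 6
20 = 3·6 + 2
6 = 3·2 + 0
gcd = 2 and 2 | 47924, so solutions exist. Divide through by 2: 95250x ≡ 23962 (mod 775489).
Now find 95250⁻¹ mod 775489:
775489 = 8·95250 + 13489
95250 = 7·13489 + 827
13489 = 16·827 + 257
827 = 3·257 + 56
257 = 4·56 + 33
56 = 1·33 + 23
33 = 1·23 + 10
23 = 2·10 + 3
10 = 3·3 + 1
3 = 3·1 + 0
Back-substitute:
1 = 10 − 3·3
1 = −3·23 + 7·10
1 = 7·33 − 10·23
1 = −10·56 + 17·33
1 = 17·257 − 78·56
1 = −78·827 + 251·257
1 = 251·13489 − 4094·827
1 = −4094·95250 + 28909·13489
1 = 28909·775489 − 235366·95250
So 95250·(-235366) ≡ 1 (mod 775489), i.e. 95250⁻¹ ≡ 540123.
Then x ≡ 540123·23962 ≡ 291405 (mod 775489); the smallest non-negative solution is x = 291405.

291405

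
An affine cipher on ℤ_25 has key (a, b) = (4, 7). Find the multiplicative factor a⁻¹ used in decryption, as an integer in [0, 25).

19

Extended Euclidean algorithm:
25 = 6×4 + 1
4 = 4×1 + 0
Since gcd(4, 25) = 1, back-substitute to write 1 as a combination:
1 = 25 − 6·4
Hence 4⁻¹ ≡ -6 ≡ 19 (mod 25).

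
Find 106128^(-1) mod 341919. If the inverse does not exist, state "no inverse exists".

Compute gcd(106128, 341919):
341919 = 3×106128 + 23535
106128 = 4×23535 + 11988
23535 = 1×11988 + 11547
11988 = 1×11547 + 441
11547 = 26×441 + 81
441 = 5×81 + 36
81 = 2×36 + 9
36 = 4×9 + 0
The gcd is 9, not 1, hence no inverse exists.

no inverse exists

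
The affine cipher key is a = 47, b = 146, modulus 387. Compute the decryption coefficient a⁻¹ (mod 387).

Extended Euclidean algorithm:
387 = 8×47 + 11
47 = 4×11 + 3
11 = 3×3 + 2
3 = 1×2 + 1
2 = 2×1 + 0
Since gcd(47, 387) = 1, back-substitute to write 1 as a combination:
1 = 3 − 2
1 = −11 + 4·3
1 = 4·47 − 17·11
1 = −17·387 + 140·47
So 47·140 ≡ 1 (mod 387).

140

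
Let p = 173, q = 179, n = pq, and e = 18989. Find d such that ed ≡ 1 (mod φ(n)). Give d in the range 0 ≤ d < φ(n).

φ(n) = (p−1)(q−1) = 172·178 = 30616.
Need d with 18989·d ≡ 1 (mod 30616). Apply the extended Euclidean algorithm:
30616 = 1·18989 + 11627
18989 = 1·11627 + 7362
11627 = 1·7362 + 4265
7362 = 1·4265 + 3097
4265 = 1·3097 + 1168
3097 = 2·1168 + 761
1168 = 1·761 + 407
761 = 1·407 + 354
407 = 1·354 + 53
354 = 6·53 + 36
53 = 1·36 + 17
36 = 2·17 + 2
17 = 8·2 + 1
2 = 2·1 + 0
Back-substitute:
1 = 17 − 8·2
1 = −8·36 + 17·17
1 = 17·53 − 25·36
1 = −25·354 + 167·53
1 = 167·407 − 192·354
1 = −192·761 + 359·407
1 = 359·1168 − 551·761
1 = −551·3097 + 1461·1168
1 = 1461·4265 − 2012·3097
1 = −2012·7362 + 3473·4265
1 = 3473·11627 − 5485·7362
1 = −5485·18989 + 8958·11627
1 = 8958·30616 − 14443·18989
So 18989·(-14443) ≡ 1 (mod 30616), hence d ≡ -14443 ≡ 16173 (mod 30616).

16173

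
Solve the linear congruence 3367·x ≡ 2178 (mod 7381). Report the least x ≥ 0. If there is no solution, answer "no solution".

3872

First find gcd(3367, 7381):
7381 = 2*3367 + 647
3367 = 5*647 + 132
647 = 4*132 + 119
132 = 1*119 + 13
119 = 9*13 + 2
13 = 6*2 + 1
2 = 2*1 + 0
gcd = 1, so a unique solution mod 7381 exists.
Back-substitute for the Bézout coefficients:
1 = 13 − 6·2
1 = −6·119 + 55·13
1 = 55·132 − 61·119
1 = −61·647 + 299·132
1 = 299·3367 − 1556·647
1 = −1556·7381 + 3411·3367
So 3367·(3411) ≡ 1 (mod 7381), giving 3367⁻¹ ≡ 3411.
x ≡ 3367⁻¹·2178 ≡ 3411·2178 ≡ 3872 (mod 7381).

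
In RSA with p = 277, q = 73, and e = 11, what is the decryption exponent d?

φ(n) = (p−1)(q−1) = 276·72 = 19872.
Need d with 11·d ≡ 1 (mod 19872). Apply the extended Euclidean algorithm:
19872 = 1806×11 + 6
11 = 1×6 + 5
6 = 1×5 + 1
5 = 5×1 + 0
Back-substitute:
1 = 6 − 5
1 = −11 + 2·6
1 = 2·19872 − 3613·11
So 11·(-3613) ≡ 1 (mod 19872), hence d ≡ -3613 ≡ 16259 (mod 19872).

16259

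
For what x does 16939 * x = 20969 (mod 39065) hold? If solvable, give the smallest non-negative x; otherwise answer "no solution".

First find gcd(16939, 39065):
39065 = 2·16939 + 5187
16939 = 3·5187 + 1378
5187 = 3·1378 + 1053
1378 = 1·1053 + 325
1053 = 3·325 + 78
325 = 4·78 + 13
78 = 6·13 + 0
gcd = 13 and 13 | 20969, so solutions exist. Divide through by 13: 1303x ≡ 1613 (mod 3005).
Now find 1303⁻¹ mod 3005:
3005 = 2×1303 + 399
1303 = 3×399 + 106
399 = 3×106 + 81
106 = 1×81 + 25
81 = 3×25 + 6
25 = 4×6 + 1
6 = 6×1 + 0
Back-substitute:
1 = 25 − 4·6
1 = −4·81 + 13·25
1 = 13·106 − 17·81
1 = −17·399 + 64·106
1 = 64·1303 − 209·399
1 = −209·3005 + 482·1303
So 1303⁻¹ ≡ 482 (mod 3005).
Then x ≡ 482·1613 ≡ 2176 (mod 3005); the smallest non-negative solution is x = 2176.

2176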